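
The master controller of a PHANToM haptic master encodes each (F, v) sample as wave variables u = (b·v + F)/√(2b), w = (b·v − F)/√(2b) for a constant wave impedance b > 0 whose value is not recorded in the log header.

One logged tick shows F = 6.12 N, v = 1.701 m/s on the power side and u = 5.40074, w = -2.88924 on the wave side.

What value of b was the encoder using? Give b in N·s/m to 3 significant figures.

u + w = 2.51150;  u + w = √(2b)·v, so √(2b) = 2.51150/1.701 = 1.47648.
b = (√(2b))²/2 = 2.18001/2 = 1.09000.
(Check via u − w = 2F/√(2b): u − w = 8.28998, 2F/√(2b) = 8.28996.)

b = 1.09 N·s/m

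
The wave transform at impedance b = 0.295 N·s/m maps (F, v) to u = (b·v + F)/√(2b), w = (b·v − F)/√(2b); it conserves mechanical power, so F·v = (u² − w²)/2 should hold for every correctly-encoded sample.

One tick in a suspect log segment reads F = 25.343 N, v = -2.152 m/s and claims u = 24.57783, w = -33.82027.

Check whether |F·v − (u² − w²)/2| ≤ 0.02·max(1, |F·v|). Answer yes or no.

F·v = 25.343×(-2.152) = -54.53814 W.
(u² − w²)/2 = (604.06973 − 1143.81066)/2 = -269.87047 W.
|Δ| = 215.33233;  2% of max(1, |F·v|) = 1.09076.

no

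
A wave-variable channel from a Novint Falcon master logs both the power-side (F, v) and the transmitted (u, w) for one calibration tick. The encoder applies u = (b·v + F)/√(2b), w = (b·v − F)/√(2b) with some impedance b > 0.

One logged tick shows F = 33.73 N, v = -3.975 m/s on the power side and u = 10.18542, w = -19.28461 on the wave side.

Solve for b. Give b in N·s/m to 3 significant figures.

u + w = -9.09919;  u + w = √(2b)·v, so √(2b) = -9.09919/(-3.975) = 2.28910.
b = (√(2b))²/2 = 5.24000/2 = 2.62000.
(Check via u − w = 2F/√(2b): u − w = 29.47003, 2F/√(2b) = 29.47004.)

b = 2.62 N·s/m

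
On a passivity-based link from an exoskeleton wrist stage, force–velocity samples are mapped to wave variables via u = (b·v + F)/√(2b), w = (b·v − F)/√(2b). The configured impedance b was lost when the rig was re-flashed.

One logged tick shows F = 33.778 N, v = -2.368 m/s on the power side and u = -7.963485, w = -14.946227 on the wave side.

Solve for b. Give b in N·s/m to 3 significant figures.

u + w = -22.909712;  u + w = √(2b)·v, so √(2b) = -22.909712/(-2.368) = 9.674709.
b = (√(2b))²/2 = 93.600003/2 = 46.800002.
(Check via u − w = 2F/√(2b): u − w = 6.982742, 2F/√(2b) = 6.982742.)

b = 46.8 N·s/m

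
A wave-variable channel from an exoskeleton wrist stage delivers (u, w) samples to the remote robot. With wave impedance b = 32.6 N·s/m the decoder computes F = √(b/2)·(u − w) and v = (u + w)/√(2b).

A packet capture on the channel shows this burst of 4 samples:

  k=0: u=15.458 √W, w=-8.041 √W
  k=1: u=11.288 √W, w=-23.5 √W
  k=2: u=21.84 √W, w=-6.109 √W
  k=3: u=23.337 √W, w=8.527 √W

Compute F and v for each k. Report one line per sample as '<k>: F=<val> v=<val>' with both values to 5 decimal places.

0: F=94.87312 v=0.91855
1: F=140.45049 v=-1.51239
2: F=112.83922 v=1.94820
3: F=59.79280 v=3.94618

k=0: u−w=23.49900, u+w=7.41700; √(b/2)=4.03733, √(2b)=8.07465; F=4.03733×23.499=94.87312, v=7.41700/8.07465=0.91855
k=1: u−w=34.78800, u+w=-12.21200; √(b/2)=4.03733, √(2b)=8.07465; F=4.03733×34.788=140.45049, v=-12.21200/8.07465=-1.51239
k=2: u−w=27.94900, u+w=15.73100; √(b/2)=4.03733, √(2b)=8.07465; F=4.03733×27.949=112.83922, v=15.73100/8.07465=1.94820
k=3: u−w=14.81000, u+w=31.86400; √(b/2)=4.03733, √(2b)=8.07465; F=4.03733×14.81=59.79280, v=31.86400/8.07465=3.94618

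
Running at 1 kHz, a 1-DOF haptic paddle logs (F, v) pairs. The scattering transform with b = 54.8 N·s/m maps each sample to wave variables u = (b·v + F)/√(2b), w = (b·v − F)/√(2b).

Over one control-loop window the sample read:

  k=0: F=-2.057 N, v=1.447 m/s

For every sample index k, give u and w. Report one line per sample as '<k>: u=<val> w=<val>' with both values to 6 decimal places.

0: u=7.377838 w=7.770808

k=0: b·v=54.8×1.447=79.295600; √(2b)=10.469002; u=(79.295600+(-2.057))/10.469002=7.377838, w=(79.295600−(-2.057))/10.469002=7.770808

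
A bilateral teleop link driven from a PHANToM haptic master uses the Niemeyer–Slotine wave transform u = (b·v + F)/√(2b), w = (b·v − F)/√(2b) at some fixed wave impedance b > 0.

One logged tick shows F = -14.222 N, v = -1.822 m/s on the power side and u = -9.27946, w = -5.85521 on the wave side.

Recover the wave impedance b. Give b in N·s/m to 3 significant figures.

b = 34.5 N·s/m

u + w = -15.1347;  u + w = √(2b)·v, so √(2b) = -15.1347/(-1.822) = 8.3066.
b = (√(2b))²/2 = 69.0000/2 = 34.5000.
(Check via u − w = 2F/√(2b): u − w = -3.4243, 2F/√(2b) = -3.4243.)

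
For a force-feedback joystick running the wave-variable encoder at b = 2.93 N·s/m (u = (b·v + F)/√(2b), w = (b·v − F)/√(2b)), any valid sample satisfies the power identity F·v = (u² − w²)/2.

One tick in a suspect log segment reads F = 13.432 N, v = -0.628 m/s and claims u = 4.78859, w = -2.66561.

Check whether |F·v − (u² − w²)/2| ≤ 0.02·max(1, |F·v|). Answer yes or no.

no

F·v = 13.432×(-0.628) = -8.43530 W.
(u² − w²)/2 = (22.93059 − 7.10548)/2 = 7.91256 W.
|Δ| = 16.34785;  2% of max(1, |F·v|) = 0.16871.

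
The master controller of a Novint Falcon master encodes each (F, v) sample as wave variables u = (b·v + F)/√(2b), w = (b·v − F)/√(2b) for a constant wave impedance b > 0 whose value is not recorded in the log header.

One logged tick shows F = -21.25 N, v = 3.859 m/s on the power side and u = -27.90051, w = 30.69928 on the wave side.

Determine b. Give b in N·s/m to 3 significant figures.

b = 0.263 N·s/m

u + w = 2.7988;  u + w = √(2b)·v, so √(2b) = 2.7988/3.859 = 0.7253.
b = (√(2b))²/2 = 0.5260/2 = 0.2630.
(Check via u − w = 2F/√(2b): u − w = -58.5998, 2F/√(2b) = -58.5998.)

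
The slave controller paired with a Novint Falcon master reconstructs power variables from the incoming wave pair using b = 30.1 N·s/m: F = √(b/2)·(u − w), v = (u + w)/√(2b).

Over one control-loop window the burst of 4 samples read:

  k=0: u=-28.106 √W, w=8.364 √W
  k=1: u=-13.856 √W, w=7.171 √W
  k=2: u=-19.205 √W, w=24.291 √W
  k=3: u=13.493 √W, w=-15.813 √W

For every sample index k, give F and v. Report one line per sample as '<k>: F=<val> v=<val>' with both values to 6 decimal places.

0: F=-141.482920 v=-2.544444
1: F=-81.572837 v=-0.861595
2: F=-168.739816 v=0.655508
3: F=113.690662 v=-0.299013

k=0: u−w=-36.470000, u+w=-19.742000; √(b/2)=3.879433, √(2b)=7.758866; F=3.879433×(-36.47)=-141.482920, v=-19.742000/7.758866=-2.544444
k=1: u−w=-21.027000, u+w=-6.685000; √(b/2)=3.879433, √(2b)=7.758866; F=3.879433×(-21.027)=-81.572837, v=-6.685000/7.758866=-0.861595
k=2: u−w=-43.496000, u+w=5.086000; √(b/2)=3.879433, √(2b)=7.758866; F=3.879433×(-43.496)=-168.739816, v=5.086000/7.758866=0.655508
k=3: u−w=29.306000, u+w=-2.320000; √(b/2)=3.879433, √(2b)=7.758866; F=3.879433×29.306=113.690662, v=-2.320000/7.758866=-0.299013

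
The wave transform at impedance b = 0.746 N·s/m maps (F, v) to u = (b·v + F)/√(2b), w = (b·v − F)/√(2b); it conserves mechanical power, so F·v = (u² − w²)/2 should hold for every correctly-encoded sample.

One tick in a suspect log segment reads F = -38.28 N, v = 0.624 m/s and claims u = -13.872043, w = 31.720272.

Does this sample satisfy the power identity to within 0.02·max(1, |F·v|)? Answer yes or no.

no

F·v = (-38.28)×0.624 = -23.886720 W.
(u² − w²)/2 = (192.433577 − 1006.175656)/2 = -406.871039 W.
|Δ| = 382.984319;  2% of max(1, |F·v|) = 0.477734.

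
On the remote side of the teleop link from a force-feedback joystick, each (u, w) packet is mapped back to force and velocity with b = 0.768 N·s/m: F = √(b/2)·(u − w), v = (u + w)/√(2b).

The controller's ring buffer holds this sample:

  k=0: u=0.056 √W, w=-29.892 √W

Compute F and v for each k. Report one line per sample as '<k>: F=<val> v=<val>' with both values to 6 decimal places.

0: F=18.558097 v=-24.073819

k=0: u−w=29.948000, u+w=-29.836000; √(b/2)=0.619677, √(2b)=1.239355; F=0.619677×29.948=18.558097, v=-29.836000/1.239355=-24.073819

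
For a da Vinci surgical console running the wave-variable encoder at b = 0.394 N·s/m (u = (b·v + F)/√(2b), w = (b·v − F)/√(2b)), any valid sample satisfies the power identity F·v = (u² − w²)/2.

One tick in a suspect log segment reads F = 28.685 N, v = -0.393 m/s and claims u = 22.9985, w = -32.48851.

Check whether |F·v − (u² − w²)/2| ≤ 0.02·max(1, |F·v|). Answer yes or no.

F·v = 28.685×(-0.393) = -11.2732 W.
(u² − w²)/2 = (528.9310 − 1055.5033)/2 = -263.2861 W.
|Δ| = 252.0129;  2% of max(1, |F·v|) = 0.2255.

no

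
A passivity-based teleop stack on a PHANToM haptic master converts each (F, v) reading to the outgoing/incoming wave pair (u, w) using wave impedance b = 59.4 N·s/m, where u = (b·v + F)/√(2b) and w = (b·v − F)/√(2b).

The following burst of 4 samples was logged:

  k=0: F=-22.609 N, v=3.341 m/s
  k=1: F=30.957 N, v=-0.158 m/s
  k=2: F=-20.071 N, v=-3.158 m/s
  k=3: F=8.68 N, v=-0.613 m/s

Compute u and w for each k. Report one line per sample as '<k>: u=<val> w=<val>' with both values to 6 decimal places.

k=0: b·v=59.4×3.341=198.455400; √(2b)=10.899541; u=(198.455400+(-22.609))/10.899541=16.133376, w=(198.455400−(-22.609))/10.899541=20.281991
k=1: b·v=59.4×(-0.158)=-9.385200; √(2b)=10.899541; u=(-9.385200+30.957)/10.899541=1.979148, w=(-9.385200−30.957)/10.899541=-3.701275
k=2: b·v=59.4×(-3.158)=-187.585200; √(2b)=10.899541; u=(-187.585200+(-20.071))/10.899541=-19.051829, w=(-187.585200−(-20.071))/10.899541=-15.368922
k=3: b·v=59.4×(-0.613)=-36.412200; √(2b)=10.899541; u=(-36.412200+8.68)/10.899541=-2.544346, w=(-36.412200−8.68)/10.899541=-4.137073

0: u=16.133376 w=20.281991
1: u=1.979148 w=-3.701275
2: u=-19.051829 w=-15.368922
3: u=-2.544346 w=-4.137073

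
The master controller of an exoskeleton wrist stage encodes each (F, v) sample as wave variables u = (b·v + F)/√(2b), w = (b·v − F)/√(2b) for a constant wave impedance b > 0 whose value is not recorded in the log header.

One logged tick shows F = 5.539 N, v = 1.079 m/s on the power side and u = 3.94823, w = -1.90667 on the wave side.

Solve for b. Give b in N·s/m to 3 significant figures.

b = 1.79 N·s/m

u + w = 2.04156;  u + w = √(2b)·v, so √(2b) = 2.04156/1.079 = 1.89209.
b = (√(2b))²/2 = 3.57999/2 = 1.78999.
(Check via u − w = 2F/√(2b): u − w = 5.85490, 2F/√(2b) = 5.85492.)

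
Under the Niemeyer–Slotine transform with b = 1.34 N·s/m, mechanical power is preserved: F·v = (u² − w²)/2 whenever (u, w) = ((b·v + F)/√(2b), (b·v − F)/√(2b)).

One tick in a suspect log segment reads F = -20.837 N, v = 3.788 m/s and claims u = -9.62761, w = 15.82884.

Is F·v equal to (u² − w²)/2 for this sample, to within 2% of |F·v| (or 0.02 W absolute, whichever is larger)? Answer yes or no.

yes

F·v = (-20.837)×3.788 = -78.93056 W.
(u² − w²)/2 = (92.69087 − 250.55218)/2 = -78.93065 W.
|Δ| = 0.00009;  2% of max(1, |F·v|) = 1.57861.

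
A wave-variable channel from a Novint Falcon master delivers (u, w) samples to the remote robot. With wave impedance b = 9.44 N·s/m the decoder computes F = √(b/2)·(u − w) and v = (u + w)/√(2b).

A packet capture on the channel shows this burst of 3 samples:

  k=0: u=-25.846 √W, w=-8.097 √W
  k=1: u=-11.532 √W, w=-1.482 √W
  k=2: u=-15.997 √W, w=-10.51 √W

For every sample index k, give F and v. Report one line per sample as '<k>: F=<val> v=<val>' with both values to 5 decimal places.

k=0: u−w=-17.74900, u+w=-33.94300; √(b/2)=2.17256, √(2b)=4.34511; F=2.17256×(-17.749)=-38.56070, v=-33.94300/4.34511=-7.81177
k=1: u−w=-10.05000, u+w=-13.01400; √(b/2)=2.17256, √(2b)=4.34511; F=2.17256×(-10.05)=-21.83419, v=-13.01400/4.34511=-2.99509
k=2: u−w=-5.48700, u+w=-26.50700; √(b/2)=2.17256, √(2b)=4.34511; F=2.17256×(-5.487)=-11.92082, v=-26.50700/4.34511=-6.10042

0: F=-38.56070 v=-7.81177
1: F=-21.83419 v=-2.99509
2: F=-11.92082 v=-6.10042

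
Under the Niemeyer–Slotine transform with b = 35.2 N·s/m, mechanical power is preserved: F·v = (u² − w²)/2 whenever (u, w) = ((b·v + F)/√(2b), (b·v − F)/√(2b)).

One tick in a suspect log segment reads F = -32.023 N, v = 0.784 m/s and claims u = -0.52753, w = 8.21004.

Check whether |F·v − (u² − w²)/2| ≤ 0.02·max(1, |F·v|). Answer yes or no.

no

F·v = (-32.023)×0.784 = -25.1060 W.
(u² − w²)/2 = (0.2783 − 67.4048)/2 = -33.5632 W.
|Δ| = 8.4572;  2% of max(1, |F·v|) = 0.5021.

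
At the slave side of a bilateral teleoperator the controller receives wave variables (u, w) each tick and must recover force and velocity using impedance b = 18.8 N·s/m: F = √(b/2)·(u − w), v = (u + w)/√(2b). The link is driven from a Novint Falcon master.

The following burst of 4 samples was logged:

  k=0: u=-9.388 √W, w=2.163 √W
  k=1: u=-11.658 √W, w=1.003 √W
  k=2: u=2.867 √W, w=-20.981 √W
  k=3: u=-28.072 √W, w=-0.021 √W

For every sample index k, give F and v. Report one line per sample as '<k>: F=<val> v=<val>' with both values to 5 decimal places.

0: F=-35.41470 v=-1.17827
1: F=-38.81789 v=-1.73764
2: F=73.11658 v=-2.95407
3: F=-86.00274 v=-4.58146

k=0: u−w=-11.55100, u+w=-7.22500; √(b/2)=3.06594, √(2b)=6.13188; F=3.06594×(-11.551)=-35.41470, v=-7.22500/6.13188=-1.17827
k=1: u−w=-12.66100, u+w=-10.65500; √(b/2)=3.06594, √(2b)=6.13188; F=3.06594×(-12.661)=-38.81789, v=-10.65500/6.13188=-1.73764
k=2: u−w=23.84800, u+w=-18.11400; √(b/2)=3.06594, √(2b)=6.13188; F=3.06594×23.848=73.11658, v=-18.11400/6.13188=-2.95407
k=3: u−w=-28.05100, u+w=-28.09300; √(b/2)=3.06594, √(2b)=6.13188; F=3.06594×(-28.051)=-86.00274, v=-28.09300/6.13188=-4.58146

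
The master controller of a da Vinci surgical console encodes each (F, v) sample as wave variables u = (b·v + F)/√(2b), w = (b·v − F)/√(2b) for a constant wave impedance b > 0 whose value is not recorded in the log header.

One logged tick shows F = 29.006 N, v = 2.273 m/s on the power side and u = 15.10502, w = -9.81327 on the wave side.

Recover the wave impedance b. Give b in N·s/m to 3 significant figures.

b = 2.71 N·s/m

u + w = 5.2918;  u + w = √(2b)·v, so √(2b) = 5.2918/2.273 = 2.3281.
b = (√(2b))²/2 = 5.4200/2 = 2.7100.
(Check via u − w = 2F/√(2b): u − w = 24.9183, 2F/√(2b) = 24.9183.)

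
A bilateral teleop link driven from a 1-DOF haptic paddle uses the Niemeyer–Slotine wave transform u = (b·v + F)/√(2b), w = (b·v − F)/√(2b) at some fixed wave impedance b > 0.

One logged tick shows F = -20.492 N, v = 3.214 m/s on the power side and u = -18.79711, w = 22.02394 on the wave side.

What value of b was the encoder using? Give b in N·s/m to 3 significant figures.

b = 0.504 N·s/m

u + w = 3.2268;  u + w = √(2b)·v, so √(2b) = 3.2268/3.214 = 1.0040.
b = (√(2b))²/2 = 1.0080/2 = 0.5040.
(Check via u − w = 2F/√(2b): u − w = -40.8210, 2F/√(2b) = -40.8210.)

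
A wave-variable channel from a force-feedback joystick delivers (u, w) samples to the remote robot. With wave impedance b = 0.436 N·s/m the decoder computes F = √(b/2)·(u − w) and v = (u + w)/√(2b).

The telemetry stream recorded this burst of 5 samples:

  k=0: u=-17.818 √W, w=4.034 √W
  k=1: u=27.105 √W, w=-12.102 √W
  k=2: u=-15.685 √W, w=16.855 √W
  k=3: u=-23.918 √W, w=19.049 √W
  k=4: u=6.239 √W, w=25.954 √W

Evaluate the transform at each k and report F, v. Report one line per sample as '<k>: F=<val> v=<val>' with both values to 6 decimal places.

0: F=-10.202802 v=-14.761042
1: F=18.305933 v=16.066448
2: F=-15.193079 v=1.252932
3: F=-20.061494 v=-5.214126
4: F=-9.205026 v=34.474915

k=0: u−w=-21.852000, u+w=-13.784000; √(b/2)=0.466905, √(2b)=0.933809; F=0.466905×(-21.852)=-10.202802, v=-13.784000/0.933809=-14.761042
k=1: u−w=39.207000, u+w=15.003000; √(b/2)=0.466905, √(2b)=0.933809; F=0.466905×39.207=18.305933, v=15.003000/0.933809=16.066448
k=2: u−w=-32.540000, u+w=1.170000; √(b/2)=0.466905, √(2b)=0.933809; F=0.466905×(-32.54)=-15.193079, v=1.170000/0.933809=1.252932
k=3: u−w=-42.967000, u+w=-4.869000; √(b/2)=0.466905, √(2b)=0.933809; F=0.466905×(-42.967)=-20.061494, v=-4.869000/0.933809=-5.214126
k=4: u−w=-19.715000, u+w=32.193000; √(b/2)=0.466905, √(2b)=0.933809; F=0.466905×(-19.715)=-9.205026, v=32.193000/0.933809=34.474915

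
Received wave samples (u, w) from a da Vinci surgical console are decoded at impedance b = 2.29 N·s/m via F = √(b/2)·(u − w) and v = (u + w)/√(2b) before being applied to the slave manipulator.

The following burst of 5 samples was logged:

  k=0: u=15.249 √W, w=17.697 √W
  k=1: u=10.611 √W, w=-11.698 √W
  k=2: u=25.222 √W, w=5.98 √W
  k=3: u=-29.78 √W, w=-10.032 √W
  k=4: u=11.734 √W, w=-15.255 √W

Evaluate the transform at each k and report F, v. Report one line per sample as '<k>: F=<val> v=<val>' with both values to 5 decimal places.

0: F=-2.61947 v=15.39465
1: F=23.87167 v=-0.50792
2: F=20.58984 v=14.57974
3: F=-21.13128 v=-18.60293
4: F=28.87949 v=-1.64526

k=0: u−w=-2.44800, u+w=32.94600; √(b/2)=1.07005, √(2b)=2.14009; F=1.07005×(-2.448)=-2.61947, v=32.94600/2.14009=15.39465
k=1: u−w=22.30900, u+w=-1.08700; √(b/2)=1.07005, √(2b)=2.14009; F=1.07005×22.309=23.87167, v=-1.08700/2.14009=-0.50792
k=2: u−w=19.24200, u+w=31.20200; √(b/2)=1.07005, √(2b)=2.14009; F=1.07005×19.242=20.58984, v=31.20200/2.14009=14.57974
k=3: u−w=-19.74800, u+w=-39.81200; √(b/2)=1.07005, √(2b)=2.14009; F=1.07005×(-19.748)=-21.13128, v=-39.81200/2.14009=-18.60293
k=4: u−w=26.98900, u+w=-3.52100; √(b/2)=1.07005, √(2b)=2.14009; F=1.07005×26.989=28.87949, v=-3.52100/2.14009=-1.64526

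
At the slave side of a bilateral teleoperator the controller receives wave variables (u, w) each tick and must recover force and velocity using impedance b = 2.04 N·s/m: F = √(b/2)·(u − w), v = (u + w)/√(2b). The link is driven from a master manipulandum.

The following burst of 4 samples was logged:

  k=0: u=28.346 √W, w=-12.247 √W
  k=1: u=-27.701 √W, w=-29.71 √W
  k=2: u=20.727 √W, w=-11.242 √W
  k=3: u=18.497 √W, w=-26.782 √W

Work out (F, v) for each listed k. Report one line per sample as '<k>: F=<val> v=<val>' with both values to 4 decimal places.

0: F=40.9969 v=7.9702
1: F=2.0290 v=-28.4227
2: F=32.2871 v=4.6958
3: F=45.7295 v=-4.1017

k=0: u−w=40.5930, u+w=16.0990; √(b/2)=1.0100, √(2b)=2.0199; F=1.0100×40.593=40.9969, v=16.0990/2.0199=7.9702
k=1: u−w=2.0090, u+w=-57.4110; √(b/2)=1.0100, √(2b)=2.0199; F=1.0100×2.009=2.0290, v=-57.4110/2.0199=-28.4227
k=2: u−w=31.9690, u+w=9.4850; √(b/2)=1.0100, √(2b)=2.0199; F=1.0100×31.969=32.2871, v=9.4850/2.0199=4.6958
k=3: u−w=45.2790, u+w=-8.2850; √(b/2)=1.0100, √(2b)=2.0199; F=1.0100×45.279=45.7295, v=-8.2850/2.0199=-4.1017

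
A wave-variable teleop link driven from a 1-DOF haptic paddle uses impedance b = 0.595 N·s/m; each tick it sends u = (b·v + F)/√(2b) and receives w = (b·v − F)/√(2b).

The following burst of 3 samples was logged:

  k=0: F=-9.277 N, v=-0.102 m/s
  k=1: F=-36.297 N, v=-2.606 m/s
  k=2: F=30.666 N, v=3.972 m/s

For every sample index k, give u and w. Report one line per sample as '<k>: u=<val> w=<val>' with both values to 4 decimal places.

k=0: b·v=0.595×(-0.102)=-0.0607; √(2b)=1.0909; u=(-0.0607+(-9.277))/1.0909=-8.5598, w=(-0.0607−(-9.277))/1.0909=8.4486
k=1: b·v=0.595×(-2.606)=-1.5506; √(2b)=1.0909; u=(-1.5506+(-36.297))/1.0909=-34.6948, w=(-1.5506−(-36.297))/1.0909=31.8520
k=2: b·v=0.595×3.972=2.3633; √(2b)=1.0909; u=(2.3633+30.666)/1.0909=30.2779, w=(2.3633−30.666)/1.0909=-25.9450

0: u=-8.5598 w=8.4486
1: u=-34.6948 w=31.8520
2: u=30.2779 w=-25.9450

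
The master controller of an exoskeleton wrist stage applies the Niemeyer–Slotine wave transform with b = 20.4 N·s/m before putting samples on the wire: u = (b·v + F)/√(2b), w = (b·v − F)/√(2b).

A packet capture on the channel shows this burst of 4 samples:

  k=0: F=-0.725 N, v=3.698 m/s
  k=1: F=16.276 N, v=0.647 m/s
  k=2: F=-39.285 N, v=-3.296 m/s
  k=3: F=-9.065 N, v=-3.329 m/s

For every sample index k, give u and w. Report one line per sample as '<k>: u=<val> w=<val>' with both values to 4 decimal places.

k=0: b·v=20.4×3.698=75.4392; √(2b)=6.3875; u=(75.4392+(-0.725))/6.3875=11.6970, w=(75.4392−(-0.725))/6.3875=11.9240
k=1: b·v=20.4×0.647=13.1988; √(2b)=6.3875; u=(13.1988+16.276)/6.3875=4.6145, w=(13.1988−16.276)/6.3875=-0.4818
k=2: b·v=20.4×(-3.296)=-67.2384; √(2b)=6.3875; u=(-67.2384+(-39.285))/6.3875=-16.6769, w=(-67.2384−(-39.285))/6.3875=-4.3763
k=3: b·v=20.4×(-3.329)=-67.9116; √(2b)=6.3875; u=(-67.9116+(-9.065))/6.3875=-12.0512, w=(-67.9116−(-9.065))/6.3875=-9.2128

0: u=11.6970 w=11.9240
1: u=4.6145 w=-0.4818
2: u=-16.6769 w=-4.3763
3: u=-12.0512 w=-9.2128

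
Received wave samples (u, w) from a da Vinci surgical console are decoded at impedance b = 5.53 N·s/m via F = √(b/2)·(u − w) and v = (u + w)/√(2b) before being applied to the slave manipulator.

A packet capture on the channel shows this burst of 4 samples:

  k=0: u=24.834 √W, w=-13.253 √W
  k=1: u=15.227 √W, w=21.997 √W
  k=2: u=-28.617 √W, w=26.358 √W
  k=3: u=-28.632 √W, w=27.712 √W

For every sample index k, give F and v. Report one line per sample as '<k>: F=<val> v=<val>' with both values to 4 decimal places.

0: F=63.3322 v=3.4823
1: F=-11.2574 v=11.1930
2: F=-91.4140 v=-0.6793
3: F=-93.6904 v=-0.2766

k=0: u−w=38.0870, u+w=11.5810; √(b/2)=1.6628, √(2b)=3.3257; F=1.6628×38.087=63.3322, v=11.5810/3.3257=3.4823
k=1: u−w=-6.7700, u+w=37.2240; √(b/2)=1.6628, √(2b)=3.3257; F=1.6628×(-6.77)=-11.2574, v=37.2240/3.3257=11.1930
k=2: u−w=-54.9750, u+w=-2.2590; √(b/2)=1.6628, √(2b)=3.3257; F=1.6628×(-54.975)=-91.4140, v=-2.2590/3.3257=-0.6793
k=3: u−w=-56.3440, u+w=-0.9200; √(b/2)=1.6628, √(2b)=3.3257; F=1.6628×(-56.344)=-93.6904, v=-0.9200/3.3257=-0.2766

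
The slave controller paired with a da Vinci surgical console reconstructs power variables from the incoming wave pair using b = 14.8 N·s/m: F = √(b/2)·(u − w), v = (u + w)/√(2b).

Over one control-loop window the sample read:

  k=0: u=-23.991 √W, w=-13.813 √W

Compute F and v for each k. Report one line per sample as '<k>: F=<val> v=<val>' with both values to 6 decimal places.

k=0: u−w=-10.178000, u+w=-37.804000; √(b/2)=2.720294, √(2b)=5.440588; F=2.720294×(-10.178)=-27.687153, v=-37.804000/5.440588=-6.948513

0: F=-27.687153 v=-6.948513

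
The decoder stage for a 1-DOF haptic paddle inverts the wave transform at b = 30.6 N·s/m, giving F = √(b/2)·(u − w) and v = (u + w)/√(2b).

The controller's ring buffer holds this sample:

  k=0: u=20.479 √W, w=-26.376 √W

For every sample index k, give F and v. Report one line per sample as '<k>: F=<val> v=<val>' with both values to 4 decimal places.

0: F=183.2743 v=-0.7538

k=0: u−w=46.8550, u+w=-5.8970; √(b/2)=3.9115, √(2b)=7.8230; F=3.9115×46.855=183.2743, v=-5.8970/7.8230=-0.7538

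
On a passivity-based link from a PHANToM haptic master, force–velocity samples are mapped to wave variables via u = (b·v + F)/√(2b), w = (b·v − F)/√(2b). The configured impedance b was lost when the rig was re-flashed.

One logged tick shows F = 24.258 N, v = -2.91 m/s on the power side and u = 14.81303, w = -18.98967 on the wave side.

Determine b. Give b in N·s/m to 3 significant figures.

u + w = -4.17664;  u + w = √(2b)·v, so √(2b) = -4.17664/(-2.91) = 1.43527.
b = (√(2b))²/2 = 2.06000/2 = 1.03000.
(Check via u − w = 2F/√(2b): u − w = 33.80270, 2F/√(2b) = 33.80266.)

b = 1.03 N·s/m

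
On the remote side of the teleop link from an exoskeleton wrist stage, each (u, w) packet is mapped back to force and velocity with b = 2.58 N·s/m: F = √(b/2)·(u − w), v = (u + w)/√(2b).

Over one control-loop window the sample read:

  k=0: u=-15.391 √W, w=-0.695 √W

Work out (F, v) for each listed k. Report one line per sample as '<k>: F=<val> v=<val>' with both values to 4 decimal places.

0: F=-16.6914 v=-7.0815

k=0: u−w=-14.6960, u+w=-16.0860; √(b/2)=1.1358, √(2b)=2.2716; F=1.1358×(-14.696)=-16.6914, v=-16.0860/2.2716=-7.0815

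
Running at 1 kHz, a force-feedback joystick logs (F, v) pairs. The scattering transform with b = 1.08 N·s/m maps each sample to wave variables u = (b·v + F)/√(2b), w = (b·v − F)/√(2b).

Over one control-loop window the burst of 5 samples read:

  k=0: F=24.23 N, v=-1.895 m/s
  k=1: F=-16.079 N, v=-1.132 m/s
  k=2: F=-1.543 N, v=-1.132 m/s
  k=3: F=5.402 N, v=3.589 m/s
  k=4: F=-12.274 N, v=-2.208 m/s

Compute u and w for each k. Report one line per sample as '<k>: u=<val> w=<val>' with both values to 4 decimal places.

k=0: b·v=1.08×(-1.895)=-2.0466; √(2b)=1.4697; u=(-2.0466+24.23)/1.4697=15.0939, w=(-2.0466−24.23)/1.4697=-17.8790
k=1: b·v=1.08×(-1.132)=-1.2226; √(2b)=1.4697; u=(-1.2226+(-16.079))/1.4697=-11.7722, w=(-1.2226−(-16.079))/1.4697=10.1085
k=2: b·v=1.08×(-1.132)=-1.2226; √(2b)=1.4697; u=(-1.2226+(-1.543))/1.4697=-1.8817, w=(-1.2226−(-1.543))/1.4697=0.2180
k=3: b·v=1.08×3.589=3.8761; √(2b)=1.4697; u=(3.8761+5.402)/1.4697=6.3130, w=(3.8761−5.402)/1.4697=-1.0382
k=4: b·v=1.08×(-2.208)=-2.3846; √(2b)=1.4697; u=(-2.3846+(-12.274))/1.4697=-9.9739, w=(-2.3846−(-12.274))/1.4697=6.7289

0: u=15.0939 w=-17.8790
1: u=-11.7722 w=10.1085
2: u=-1.8817 w=0.2180
3: u=6.3130 w=-1.0382
4: u=-9.9739 w=6.7289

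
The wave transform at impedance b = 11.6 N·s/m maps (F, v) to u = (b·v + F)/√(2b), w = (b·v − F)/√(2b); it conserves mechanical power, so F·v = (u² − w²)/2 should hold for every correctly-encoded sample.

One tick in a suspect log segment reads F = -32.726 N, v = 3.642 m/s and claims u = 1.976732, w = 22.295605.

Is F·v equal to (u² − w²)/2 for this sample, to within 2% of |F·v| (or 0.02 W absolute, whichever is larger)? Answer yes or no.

no

F·v = (-32.726)×3.642 = -119.188092 W.
(u² − w²)/2 = (3.907469 − 497.094002)/2 = -246.593266 W.
|Δ| = 127.405174;  2% of max(1, |F·v|) = 2.383762.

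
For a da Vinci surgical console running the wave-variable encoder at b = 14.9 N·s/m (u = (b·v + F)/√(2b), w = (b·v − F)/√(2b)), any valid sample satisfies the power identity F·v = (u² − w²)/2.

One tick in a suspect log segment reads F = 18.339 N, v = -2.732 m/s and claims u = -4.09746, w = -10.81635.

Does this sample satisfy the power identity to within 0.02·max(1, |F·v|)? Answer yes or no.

F·v = 18.339×(-2.732) = -50.1021 W.
(u² − w²)/2 = (16.7892 − 116.9934)/2 = -50.1021 W.
|Δ| = 0.0000;  2% of max(1, |F·v|) = 1.0020.

yes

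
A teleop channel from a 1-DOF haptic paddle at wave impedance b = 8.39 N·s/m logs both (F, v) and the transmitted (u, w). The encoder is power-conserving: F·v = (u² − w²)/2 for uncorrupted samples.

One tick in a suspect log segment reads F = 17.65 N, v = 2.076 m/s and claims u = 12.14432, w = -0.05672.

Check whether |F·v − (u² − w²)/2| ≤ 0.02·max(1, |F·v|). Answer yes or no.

F·v = 17.65×2.076 = 36.64140 W.
(u² − w²)/2 = (147.48451 − 0.00322)/2 = 73.74065 W.
|Δ| = 37.09925;  2% of max(1, |F·v|) = 0.73283.

no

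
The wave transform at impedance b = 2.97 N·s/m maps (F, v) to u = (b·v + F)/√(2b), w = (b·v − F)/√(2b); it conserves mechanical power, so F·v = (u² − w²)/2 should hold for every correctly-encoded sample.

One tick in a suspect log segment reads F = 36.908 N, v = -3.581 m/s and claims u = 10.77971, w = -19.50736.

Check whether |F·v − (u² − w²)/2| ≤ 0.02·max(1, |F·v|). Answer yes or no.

F·v = 36.908×(-3.581) = -132.16755 W.
(u² − w²)/2 = (116.20215 − 380.53709)/2 = -132.16747 W.
|Δ| = 0.00007;  2% of max(1, |F·v|) = 2.64335.

yes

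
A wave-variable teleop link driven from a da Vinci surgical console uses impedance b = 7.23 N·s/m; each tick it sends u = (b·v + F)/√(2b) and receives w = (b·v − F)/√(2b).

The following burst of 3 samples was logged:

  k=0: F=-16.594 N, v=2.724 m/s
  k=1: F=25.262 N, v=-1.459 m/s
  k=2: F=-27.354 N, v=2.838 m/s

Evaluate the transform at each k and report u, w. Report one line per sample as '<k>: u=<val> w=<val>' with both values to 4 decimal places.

k=0: b·v=7.23×2.724=19.6945; √(2b)=3.8026; u=(19.6945+(-16.594))/3.8026=0.8154, w=(19.6945−(-16.594))/3.8026=9.5430
k=1: b·v=7.23×(-1.459)=-10.5486; √(2b)=3.8026; u=(-10.5486+25.262)/3.8026=3.8693, w=(-10.5486−25.262)/3.8026=-9.4173
k=2: b·v=7.23×2.838=20.5187; √(2b)=3.8026; u=(20.5187+(-27.354))/3.8026=-1.7975, w=(20.5187−(-27.354))/3.8026=12.5894

0: u=0.8154 w=9.5430
1: u=3.8693 w=-9.4173
2: u=-1.7975 w=12.5894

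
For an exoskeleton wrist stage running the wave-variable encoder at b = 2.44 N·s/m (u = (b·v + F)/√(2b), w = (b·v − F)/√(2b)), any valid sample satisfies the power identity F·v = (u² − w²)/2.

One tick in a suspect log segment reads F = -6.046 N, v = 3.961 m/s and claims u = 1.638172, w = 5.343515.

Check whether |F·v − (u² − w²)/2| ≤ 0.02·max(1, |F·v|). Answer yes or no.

F·v = (-6.046)×3.961 = -23.948206 W.
(u² − w²)/2 = (2.683608 − 28.553153)/2 = -12.934773 W.
|Δ| = 11.013433;  2% of max(1, |F·v|) = 0.478964.

no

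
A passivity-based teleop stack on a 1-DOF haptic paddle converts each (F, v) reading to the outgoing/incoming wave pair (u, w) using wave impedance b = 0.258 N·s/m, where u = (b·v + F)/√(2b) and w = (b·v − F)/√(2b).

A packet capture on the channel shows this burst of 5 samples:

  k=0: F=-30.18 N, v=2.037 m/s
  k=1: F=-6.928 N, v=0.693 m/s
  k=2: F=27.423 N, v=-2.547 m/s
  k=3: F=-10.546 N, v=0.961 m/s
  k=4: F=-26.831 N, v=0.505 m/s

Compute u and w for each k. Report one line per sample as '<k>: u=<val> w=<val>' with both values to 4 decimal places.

k=0: b·v=0.258×2.037=0.5255; √(2b)=0.7183; u=(0.5255+(-30.18))/0.7183=-41.2824, w=(0.5255−(-30.18))/0.7183=42.7457
k=1: b·v=0.258×0.693=0.1788; √(2b)=0.7183; u=(0.1788+(-6.928))/0.7183=-9.3957, w=(0.1788−(-6.928))/0.7183=9.8935
k=2: b·v=0.258×(-2.547)=-0.6571; √(2b)=0.7183; u=(-0.6571+27.423)/0.7183=37.2612, w=(-0.6571−27.423)/0.7183=-39.0908
k=3: b·v=0.258×0.961=0.2479; √(2b)=0.7183; u=(0.2479+(-10.546))/0.7183=-14.3361, w=(0.2479−(-10.546))/0.7183=15.0264
k=4: b·v=0.258×0.505=0.1303; √(2b)=0.7183; u=(0.1303+(-26.831))/0.7183=-37.1705, w=(0.1303−(-26.831))/0.7183=37.5332

0: u=-41.2824 w=42.7457
1: u=-9.3957 w=9.8935
2: u=37.2612 w=-39.0908
3: u=-14.3361 w=15.0264
4: u=-37.1705 w=37.5332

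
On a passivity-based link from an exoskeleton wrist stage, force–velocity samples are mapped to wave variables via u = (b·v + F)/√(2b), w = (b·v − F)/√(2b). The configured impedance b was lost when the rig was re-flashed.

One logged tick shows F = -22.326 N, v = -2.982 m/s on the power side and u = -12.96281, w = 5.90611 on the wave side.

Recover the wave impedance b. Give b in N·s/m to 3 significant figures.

b = 2.8 N·s/m

u + w = -7.0567;  u + w = √(2b)·v, so √(2b) = -7.0567/(-2.982) = 2.3664.
b = (√(2b))²/2 = 5.6000/2 = 2.8000.
(Check via u − w = 2F/√(2b): u − w = -18.8689, 2F/√(2b) = -18.8689.)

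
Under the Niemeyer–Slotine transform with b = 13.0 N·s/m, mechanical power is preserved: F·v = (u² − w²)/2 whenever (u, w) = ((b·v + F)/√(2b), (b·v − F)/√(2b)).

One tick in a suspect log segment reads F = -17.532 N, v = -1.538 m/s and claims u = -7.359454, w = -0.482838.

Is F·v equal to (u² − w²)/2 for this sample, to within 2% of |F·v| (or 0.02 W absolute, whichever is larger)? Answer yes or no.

yes

F·v = (-17.532)×(-1.538) = 26.964216 W.
(u² − w²)/2 = (54.161563 − 0.233133)/2 = 26.964215 W.
|Δ| = 0.000001;  2% of max(1, |F·v|) = 0.539284.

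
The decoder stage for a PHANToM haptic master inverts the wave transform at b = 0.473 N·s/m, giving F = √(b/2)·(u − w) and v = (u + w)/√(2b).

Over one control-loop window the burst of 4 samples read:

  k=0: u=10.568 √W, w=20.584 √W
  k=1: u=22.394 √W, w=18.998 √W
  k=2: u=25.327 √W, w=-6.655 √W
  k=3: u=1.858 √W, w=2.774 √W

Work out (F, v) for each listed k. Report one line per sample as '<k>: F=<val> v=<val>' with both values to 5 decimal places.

k=0: u−w=-10.01600, u+w=31.15200; √(b/2)=0.48631, √(2b)=0.97263; F=0.48631×(-10.016)=-4.87091, v=31.15200/0.97263=32.02878
k=1: u−w=3.39600, u+w=41.39200; √(b/2)=0.48631, √(2b)=0.97263; F=0.48631×3.396=1.65152, v=41.39200/0.97263=42.55698
k=2: u−w=31.98200, u+w=18.67200; √(b/2)=0.48631, √(2b)=0.97263; F=0.48631×31.982=15.55325, v=18.67200/0.97263=19.19753
k=3: u−w=-0.91600, u+w=4.63200; √(b/2)=0.48631, √(2b)=0.97263; F=0.48631×(-0.916)=-0.44546, v=4.63200/0.97263=4.76237

0: F=-4.87091 v=32.02878
1: F=1.65152 v=42.55698
2: F=15.55325 v=19.19753
3: F=-0.44546 v=4.76237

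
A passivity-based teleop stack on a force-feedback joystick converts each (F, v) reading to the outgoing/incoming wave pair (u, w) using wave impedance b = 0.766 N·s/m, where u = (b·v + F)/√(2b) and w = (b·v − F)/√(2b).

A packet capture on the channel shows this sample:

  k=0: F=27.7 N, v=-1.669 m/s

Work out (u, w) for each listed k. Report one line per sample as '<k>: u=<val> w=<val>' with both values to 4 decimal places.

k=0: b·v=0.766×(-1.669)=-1.2785; √(2b)=1.2377; u=(-1.2785+27.7)/1.2377=21.3466, w=(-1.2785−27.7)/1.2377=-23.4124

0: u=21.3466 w=-23.4124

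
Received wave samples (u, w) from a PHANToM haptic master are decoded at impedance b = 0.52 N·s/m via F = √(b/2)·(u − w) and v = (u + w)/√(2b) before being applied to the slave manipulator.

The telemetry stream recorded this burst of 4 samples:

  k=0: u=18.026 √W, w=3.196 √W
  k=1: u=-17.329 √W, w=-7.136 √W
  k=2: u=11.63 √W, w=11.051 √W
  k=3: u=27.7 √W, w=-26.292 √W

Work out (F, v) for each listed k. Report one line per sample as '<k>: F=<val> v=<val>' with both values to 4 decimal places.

k=0: u−w=14.8300, u+w=21.2220; √(b/2)=0.5099, √(2b)=1.0198; F=0.5099×14.83=7.5618, v=21.2220/1.0198=20.8099
k=1: u−w=-10.1930, u+w=-24.4650; √(b/2)=0.5099, √(2b)=1.0198; F=0.5099×(-10.193)=-5.1974, v=-24.4650/1.0198=-23.9899
k=2: u−w=0.5790, u+w=22.6810; √(b/2)=0.5099, √(2b)=1.0198; F=0.5099×0.579=0.2952, v=22.6810/1.0198=22.2406
k=3: u−w=53.9920, u+w=1.4080; √(b/2)=0.5099, √(2b)=1.0198; F=0.5099×53.992=27.5306, v=1.4080/1.0198=1.3807

0: F=7.5618 v=20.8099
1: F=-5.1974 v=-23.9899
2: F=0.2952 v=22.2406
3: F=27.5306 v=1.3807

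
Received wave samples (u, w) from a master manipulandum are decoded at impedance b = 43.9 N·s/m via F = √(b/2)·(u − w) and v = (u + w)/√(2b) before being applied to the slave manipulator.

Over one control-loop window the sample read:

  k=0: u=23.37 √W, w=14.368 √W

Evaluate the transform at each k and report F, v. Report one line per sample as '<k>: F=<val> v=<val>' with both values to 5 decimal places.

k=0: u−w=9.00200, u+w=37.73800; √(b/2)=4.68508, √(2b)=9.37017; F=4.68508×9.002=42.17511, v=37.73800/9.37017=4.02746

0: F=42.17511 v=4.02746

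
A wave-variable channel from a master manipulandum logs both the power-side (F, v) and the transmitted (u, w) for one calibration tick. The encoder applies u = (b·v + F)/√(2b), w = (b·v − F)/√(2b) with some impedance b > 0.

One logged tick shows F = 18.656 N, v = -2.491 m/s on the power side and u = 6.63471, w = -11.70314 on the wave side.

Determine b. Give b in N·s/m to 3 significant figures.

u + w = -5.06843;  u + w = √(2b)·v, so √(2b) = -5.06843/(-2.491) = 2.03470.
b = (√(2b))²/2 = 4.13999/2 = 2.07000.
(Check via u − w = 2F/√(2b): u − w = 18.33785, 2F/√(2b) = 18.33787.)

b = 2.07 N·s/m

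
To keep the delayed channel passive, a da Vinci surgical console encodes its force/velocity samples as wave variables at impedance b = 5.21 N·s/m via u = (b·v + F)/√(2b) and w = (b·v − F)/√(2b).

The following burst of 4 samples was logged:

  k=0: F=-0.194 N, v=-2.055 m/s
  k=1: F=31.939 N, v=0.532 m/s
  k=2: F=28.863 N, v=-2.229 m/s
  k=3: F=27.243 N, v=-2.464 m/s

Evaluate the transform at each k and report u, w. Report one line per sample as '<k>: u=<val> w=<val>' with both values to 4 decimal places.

k=0: b·v=5.21×(-2.055)=-10.7066; √(2b)=3.2280; u=(-10.7066+(-0.194))/3.2280=-3.3769, w=(-10.7066−(-0.194))/3.2280=-3.2567
k=1: b·v=5.21×0.532=2.7717; √(2b)=3.2280; u=(2.7717+31.939)/3.2280=10.7530, w=(2.7717−31.939)/3.2280=-9.0357
k=2: b·v=5.21×(-2.229)=-11.6131; √(2b)=3.2280; u=(-11.6131+28.863)/3.2280=5.3438, w=(-11.6131−28.863)/3.2280=-12.5391
k=3: b·v=5.21×(-2.464)=-12.8374; √(2b)=3.2280; u=(-12.8374+27.243)/3.2280=4.4627, w=(-12.8374−27.243)/3.2280=-12.4165

0: u=-3.3769 w=-3.2567
1: u=10.7530 w=-9.0357
2: u=5.3438 w=-12.5391
3: u=4.4627 w=-12.4165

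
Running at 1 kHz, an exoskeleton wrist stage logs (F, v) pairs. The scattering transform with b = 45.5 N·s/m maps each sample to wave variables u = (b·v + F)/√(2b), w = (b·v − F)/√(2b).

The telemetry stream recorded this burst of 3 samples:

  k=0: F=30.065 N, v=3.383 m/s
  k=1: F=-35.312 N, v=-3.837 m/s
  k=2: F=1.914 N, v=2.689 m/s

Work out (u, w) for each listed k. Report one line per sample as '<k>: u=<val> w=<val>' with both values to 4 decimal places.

0: u=19.2875 w=12.9842
1: u=-22.0030 w=-14.5996
2: u=13.0264 w=12.6251

k=0: b·v=45.5×3.383=153.9265; √(2b)=9.5394; u=(153.9265+30.065)/9.5394=19.2875, w=(153.9265−30.065)/9.5394=12.9842
k=1: b·v=45.5×(-3.837)=-174.5835; √(2b)=9.5394; u=(-174.5835+(-35.312))/9.5394=-22.0030, w=(-174.5835−(-35.312))/9.5394=-14.5996
k=2: b·v=45.5×2.689=122.3495; √(2b)=9.5394; u=(122.3495+1.914)/9.5394=13.0264, w=(122.3495−1.914)/9.5394=12.6251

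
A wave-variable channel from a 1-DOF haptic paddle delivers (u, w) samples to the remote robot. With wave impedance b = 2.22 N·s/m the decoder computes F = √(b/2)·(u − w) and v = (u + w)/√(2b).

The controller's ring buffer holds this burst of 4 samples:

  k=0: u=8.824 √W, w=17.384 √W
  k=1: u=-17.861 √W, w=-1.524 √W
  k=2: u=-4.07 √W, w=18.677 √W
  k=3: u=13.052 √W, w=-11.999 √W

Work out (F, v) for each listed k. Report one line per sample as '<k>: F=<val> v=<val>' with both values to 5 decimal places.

k=0: u−w=-8.56000, u+w=26.20800; √(b/2)=1.05357, √(2b)=2.10713; F=1.05357×(-8.56)=-9.01852, v=26.20800/2.10713=12.43777
k=1: u−w=-16.33700, u+w=-19.38500; √(b/2)=1.05357, √(2b)=2.10713; F=1.05357×(-16.337)=-17.21210, v=-19.38500/2.10713=-9.19971
k=2: u−w=-22.74700, u+w=14.60700; √(b/2)=1.05357, √(2b)=2.10713; F=1.05357×(-22.747)=-23.96545, v=14.60700/2.10713=6.93218
k=3: u−w=25.05100, u+w=1.05300; √(b/2)=1.05357, √(2b)=2.10713; F=1.05357×25.051=26.39287, v=1.05300/2.10713=0.49973

0: F=-9.01852 v=12.43777
1: F=-17.21210 v=-9.19971
2: F=-23.96545 v=6.93218
3: F=26.39287 v=0.49973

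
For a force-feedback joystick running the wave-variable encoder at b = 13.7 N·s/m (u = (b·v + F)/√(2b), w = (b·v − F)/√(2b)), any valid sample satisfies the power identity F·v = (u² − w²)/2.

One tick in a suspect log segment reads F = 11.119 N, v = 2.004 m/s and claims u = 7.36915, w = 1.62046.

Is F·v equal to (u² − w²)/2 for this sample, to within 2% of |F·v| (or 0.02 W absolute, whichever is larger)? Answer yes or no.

no

F·v = 11.119×2.004 = 22.28248 W.
(u² − w²)/2 = (54.30437 − 2.62589)/2 = 25.83924 W.
|Δ| = 3.55676;  2% of max(1, |F·v|) = 0.44565.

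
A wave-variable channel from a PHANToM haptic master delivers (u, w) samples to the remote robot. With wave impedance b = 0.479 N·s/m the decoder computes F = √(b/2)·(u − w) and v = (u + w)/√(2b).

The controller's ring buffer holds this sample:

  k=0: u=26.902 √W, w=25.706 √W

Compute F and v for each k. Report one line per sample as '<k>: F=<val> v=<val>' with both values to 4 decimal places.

k=0: u−w=1.1960, u+w=52.6080; √(b/2)=0.4894, √(2b)=0.9788; F=0.4894×1.196=0.5853, v=52.6080/0.9788=53.7488

0: F=0.5853 v=53.7488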